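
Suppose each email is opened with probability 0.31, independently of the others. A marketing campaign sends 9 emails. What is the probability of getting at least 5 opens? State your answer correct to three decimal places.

0.112

X ~ Binomial(9, 0.31); P(X ≥ 5) = Σ C(9,k) p^k (1−p)^(9−k) over k:
  k=5: C(9,5)·0.31^5·0.69^4 = 0.08177
  k=6: C(9,6)·0.31^6·0.69^3 = 0.02449
  k=7: C(9,7)·0.31^7·0.69^2 = 0.00472
  k=8: C(9,8)·0.31^8·0.69^1 = 0.00053
  k=9: C(9,9)·0.31^9·0.69^0 = 0.00003
Total = 0.11153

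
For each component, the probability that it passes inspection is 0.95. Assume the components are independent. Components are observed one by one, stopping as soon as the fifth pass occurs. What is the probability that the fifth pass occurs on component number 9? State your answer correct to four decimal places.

Y = trial on which the fifth success occurs; negative binomial, r=5, p=0.95.
P(Y=9) = C(8,4) · p^5 · (1−p)^4
= 70 · 0.77378 · 6.25e-06 = 0.000339

0.0003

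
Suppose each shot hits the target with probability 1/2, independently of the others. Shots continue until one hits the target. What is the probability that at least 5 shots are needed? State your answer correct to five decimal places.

0.06250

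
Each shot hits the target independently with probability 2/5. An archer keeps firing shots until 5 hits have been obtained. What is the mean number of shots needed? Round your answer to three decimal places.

12.500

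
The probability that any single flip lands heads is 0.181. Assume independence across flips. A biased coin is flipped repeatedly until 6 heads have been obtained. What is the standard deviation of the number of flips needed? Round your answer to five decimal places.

Y = total flips until the sixth success; negative binomial with r=6, p=0.181.
SD(Y) = √[r(1−p)/p²] = √(149.9954214) = 12.2472618

12.24726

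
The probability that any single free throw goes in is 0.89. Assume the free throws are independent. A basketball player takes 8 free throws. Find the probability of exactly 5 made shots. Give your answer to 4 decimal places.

0.0416

X ~ Binomial(n=8, p=0.89).
P(X=5) = C(8,5) · p^5 · (1−p)^3
= 56 · 0.55841 · 0.001331 = 0.041621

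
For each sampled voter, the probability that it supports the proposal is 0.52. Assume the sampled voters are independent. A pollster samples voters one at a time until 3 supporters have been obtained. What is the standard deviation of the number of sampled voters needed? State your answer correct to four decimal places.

2.3077

Y = total sampled voters until the third success; negative binomial with r=3, p=0.52.
SD(Y) = √[r(1−p)/p²] = √(5.325444) = 2.307692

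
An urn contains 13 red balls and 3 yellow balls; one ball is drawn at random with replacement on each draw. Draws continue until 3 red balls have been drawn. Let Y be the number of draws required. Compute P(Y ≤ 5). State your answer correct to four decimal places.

0.9512

Finishing within 5 draws ⇔ at least 3 successes in the first 5. With X ~ Binomial(5, 0.8125), P(Y ≤ 5) = 1 − P(X ≤ 2).
  k=0: C(5,0)·0.8125^0·0.1875^5 = 0.000232
  k=1: C(5,1)·0.8125^1·0.1875^4 = 0.005021
  k=2: C(5,2)·0.8125^2·0.1875^3 = 0.043516
1 − 0.048769 = 0.951231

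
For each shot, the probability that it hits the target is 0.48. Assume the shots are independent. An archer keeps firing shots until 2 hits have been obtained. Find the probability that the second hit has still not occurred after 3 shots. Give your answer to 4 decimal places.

0.5300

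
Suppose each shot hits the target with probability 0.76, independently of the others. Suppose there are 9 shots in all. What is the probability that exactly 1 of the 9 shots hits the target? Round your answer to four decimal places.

X ~ Binomial(n=9, p=0.76).
P(X=1) = C(9,1) · p^1 · (1−p)^8
= 9 · 0.76 · 1.1008e-05 = 0.000075

0.0001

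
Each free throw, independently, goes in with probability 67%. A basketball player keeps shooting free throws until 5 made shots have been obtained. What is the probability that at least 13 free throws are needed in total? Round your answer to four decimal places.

Needing more than 12 free throws ⇔ fewer than 5 successes in the first 12. With X ~ Binomial(12, 0.67), P(Y > 12) = P(X ≤ 4).
  k=0: C(12,0)·0.67^0·0.33^12 = 0.000002
  k=1: C(12,1)·0.67^1·0.33^11 = 0.000041
  k=2: C(12,2)·0.67^2·0.33^10 = 0.000454
  k=3: C(12,3)·0.67^3·0.33^9 = 0.003071
  k=4: C(12,4)·0.67^4·0.33^8 = 0.014029
P(X ≤ 4) = 0.017596

0.0176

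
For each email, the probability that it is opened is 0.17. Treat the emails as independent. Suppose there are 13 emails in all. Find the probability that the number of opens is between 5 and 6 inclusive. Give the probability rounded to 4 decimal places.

0.0524

X ~ Binomial(13, 0.17); P(5 ≤ X ≤ 6) = Σ C(13,k) p^k (1−p)^(13−k) over k:
  k=5: C(13,5)·0.17^5·0.83^8 = 0.041157
  k=6: C(13,6)·0.17^6·0.83^7 = 0.011240
Total = 0.052397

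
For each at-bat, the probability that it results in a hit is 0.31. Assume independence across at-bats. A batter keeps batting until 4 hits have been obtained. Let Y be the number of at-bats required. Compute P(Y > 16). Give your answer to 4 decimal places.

Needing more than 16 at-bats ⇔ fewer than 4 successes in the first 16. With X ~ Binomial(16, 0.31), P(Y > 16) = P(X ≤ 3).
  k=0: C(16,0)·0.31^0·0.69^16 = 0.002640
  k=1: C(16,1)·0.31^1·0.69^15 = 0.018977
  k=2: C(16,2)·0.31^2·0.69^14 = 0.063943
  k=3: C(16,3)·0.31^3·0.69^13 = 0.134064
P(X ≤ 3) = 0.219623

0.2196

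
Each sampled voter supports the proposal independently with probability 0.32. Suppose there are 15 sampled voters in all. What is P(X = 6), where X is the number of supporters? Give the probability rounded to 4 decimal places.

X ~ Binomial(n=15, p=0.32).
P(X=6) = C(15,6) · p^6 · (1−p)^9
= 5005 · 0.0010737 · 0.031087 = 0.167064

0.1671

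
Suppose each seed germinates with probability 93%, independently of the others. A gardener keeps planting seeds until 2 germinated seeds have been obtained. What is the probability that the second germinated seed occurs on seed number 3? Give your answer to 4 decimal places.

Y = trial on which the second success occurs; negative binomial, r=2, p=0.93.
P(Y=3) = C(2,1) · p^2 · (1−p)^1
= 2 · 0.8649 · 0.07 = 0.121086

0.1211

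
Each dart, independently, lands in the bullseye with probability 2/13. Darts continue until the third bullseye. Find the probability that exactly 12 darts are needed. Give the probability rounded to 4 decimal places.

0.0445

Y = trial on which the third success occurs; negative binomial, r=3, p=0.153846.
P(Y=12) = C(11,2) · p^3 · (1−p)^9
= 55 · 0.0036413 · 0.22235 = 0.044531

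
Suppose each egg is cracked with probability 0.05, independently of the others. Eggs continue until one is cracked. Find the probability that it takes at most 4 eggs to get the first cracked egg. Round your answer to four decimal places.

Y = number of eggs to the first success; geometric, p = 0.05.
P(Y ≤ 4) = 1 − (1−p)^4 = 1 − 0.814506 = 0.185494

0.1855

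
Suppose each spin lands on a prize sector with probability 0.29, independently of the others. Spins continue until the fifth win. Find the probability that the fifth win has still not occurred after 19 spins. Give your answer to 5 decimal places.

Needing more than 19 spins ⇔ fewer than 5 successes in the first 19. With X ~ Binomial(19, 0.29), P(Y > 19) = P(X ≤ 4).
  k=0: C(19,0)·0.29^0·0.71^19 = 0.0014925
  k=1: C(19,1)·0.29^1·0.71^18 = 0.0115825
  k=2: C(19,2)·0.29^2·0.71^17 = 0.0425779
  k=3: C(19,3)·0.29^3·0.71^16 = 0.0985488
  k=4: C(19,4)·0.29^4·0.71^15 = 0.1610093
P(X ≤ 4) = 0.3152110

0.31521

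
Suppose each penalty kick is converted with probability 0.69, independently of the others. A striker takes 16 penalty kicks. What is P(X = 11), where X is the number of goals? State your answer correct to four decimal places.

X ~ Binomial(n=16, p=0.69).
P(X=11) = C(16,11) · p^11 · (1−p)^5
= 4368 · 0.016879 · 0.0028629 = 0.211072

0.2111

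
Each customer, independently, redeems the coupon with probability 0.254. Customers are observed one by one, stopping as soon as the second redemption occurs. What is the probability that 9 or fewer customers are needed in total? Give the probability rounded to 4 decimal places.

0.7092

Finishing within 9 customers ⇔ at least 2 successes in the first 9. With X ~ Binomial(9, 0.254), P(Y ≤ 9) = 1 − P(X ≤ 1).
  k=0: C(9,0)·0.254^0·0.746^9 = 0.071557
  k=1: C(9,1)·0.254^1·0.746^8 = 0.219274
1 − 0.290830 = 0.709170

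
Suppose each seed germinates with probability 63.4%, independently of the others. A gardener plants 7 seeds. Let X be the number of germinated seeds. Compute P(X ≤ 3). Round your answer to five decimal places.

0.22704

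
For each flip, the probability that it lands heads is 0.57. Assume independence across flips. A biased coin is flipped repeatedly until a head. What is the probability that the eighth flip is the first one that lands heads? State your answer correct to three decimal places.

0.002

Geometric (trials to first success), p = 0.57.
P(Y = 8) = (1−p)^7 · p = 0.0027182 · 0.57 = 0.00155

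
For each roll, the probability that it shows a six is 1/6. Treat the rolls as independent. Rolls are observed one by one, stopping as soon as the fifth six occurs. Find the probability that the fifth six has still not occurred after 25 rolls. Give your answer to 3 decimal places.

0.594

Needing more than 25 rolls ⇔ fewer than 5 successes in the first 25. With X ~ Binomial(25, 0.166667), P(Y > 25) = P(X ≤ 4).
  k=0: C(25,0)·0.166667^0·0.833333^25 = 0.01048
  k=1: C(25,1)·0.166667^1·0.833333^24 = 0.05241
  k=2: C(25,2)·0.166667^2·0.833333^23 = 0.12579
  k=3: C(25,3)·0.166667^3·0.833333^22 = 0.19288
  k=4: C(25,4)·0.166667^4·0.833333^21 = 0.21217
P(X ≤ 4) = 0.59373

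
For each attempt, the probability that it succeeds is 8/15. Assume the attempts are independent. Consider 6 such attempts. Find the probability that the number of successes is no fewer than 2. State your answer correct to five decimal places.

0.91885

X ~ Binomial(6, 0.533333); P(X ≥ 2) = Σ C(6,k) p^k (1−p)^(6−k) over k:
  k=2: C(6,2)·0.533333^2·0.466667^4 = 0.2023559
  k=3: C(6,3)·0.533333^3·0.466667^3 = 0.3083518
  k=4: C(6,4)·0.533333^4·0.466667^2 = 0.2643016
  k=5: C(6,5)·0.533333^5·0.466667^1 = 0.1208236
  k=6: C(6,6)·0.533333^6·0.466667^0 = 0.0230140
Total = 0.9188469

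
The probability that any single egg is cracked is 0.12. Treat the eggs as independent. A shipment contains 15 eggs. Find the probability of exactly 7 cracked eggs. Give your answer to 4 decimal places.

0.0008

X ~ Binomial(n=15, p=0.12).
P(X=7) = C(15,7) · p^7 · (1−p)^8
= 6435 · 3.5832e-07 · 0.35963 = 0.000829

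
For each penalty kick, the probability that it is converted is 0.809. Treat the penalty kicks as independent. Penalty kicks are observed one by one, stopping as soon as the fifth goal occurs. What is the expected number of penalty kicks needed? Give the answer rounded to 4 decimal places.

6.1805

Y = total penalty kicks until the fifth success; negative binomial with r=5, p=0.809.
E[Y] = r / p = 5 / 0.809 = 6.180470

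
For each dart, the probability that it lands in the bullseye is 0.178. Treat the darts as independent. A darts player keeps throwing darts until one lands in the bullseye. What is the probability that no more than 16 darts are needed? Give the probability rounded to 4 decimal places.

Y = number of darts to the first success; geometric, p = 0.178.
P(Y ≤ 16) = 1 − (1−p)^16 = 1 − 0.043446 = 0.956554

0.9566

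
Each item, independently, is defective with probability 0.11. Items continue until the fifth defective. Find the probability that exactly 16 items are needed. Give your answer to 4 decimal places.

Y = trial on which the fifth success occurs; negative binomial, r=5, p=0.11.
P(Y=16) = C(15,4) · p^5 · (1−p)^11
= 1365 · 1.6105e-05 · 0.27752 = 0.006101

0.0061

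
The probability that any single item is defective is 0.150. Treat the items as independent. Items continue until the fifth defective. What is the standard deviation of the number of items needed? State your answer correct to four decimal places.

13.7437

Y = total items until the fifth success; negative binomial with r=5, p=0.15.
SD(Y) = √[r(1−p)/p²] = √(188.888889) = 13.743685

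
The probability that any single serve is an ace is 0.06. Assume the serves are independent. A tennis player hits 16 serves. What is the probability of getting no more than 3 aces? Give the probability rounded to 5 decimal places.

0.98683

X ~ Binomial(16, 0.06); P(X ≤ 3) = Σ C(16,k) p^k (1−p)^(16−k) over k:
  k=0: C(16,0)·0.06^0·0.94^16 = 0.3715743
  k=1: C(16,1)·0.06^1·0.94^15 = 0.3794801
  k=2: C(16,2)·0.06^2·0.94^14 = 0.1816660
  k=3: C(16,3)·0.06^3·0.94^13 = 0.0541133
Total = 0.9868337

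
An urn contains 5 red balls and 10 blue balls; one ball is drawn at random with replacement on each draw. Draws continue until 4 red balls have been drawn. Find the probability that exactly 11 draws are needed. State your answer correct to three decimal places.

0.087

Y = trial on which the fourth success occurs; negative binomial, r=4, p=0.333333.
P(Y=11) = C(10,3) · p^4 · (1−p)^7
= 120 · 0.012346 · 0.058528 = 0.08671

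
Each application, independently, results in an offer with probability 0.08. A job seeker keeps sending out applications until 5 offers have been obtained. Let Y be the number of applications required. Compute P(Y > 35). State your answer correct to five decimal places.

Needing more than 35 applications ⇔ fewer than 5 successes in the first 35. With X ~ Binomial(35, 0.08), P(Y > 35) = P(X ≤ 4).
  k=0: C(35,0)·0.08^0·0.92^35 = 0.0540224
  k=1: C(35,1)·0.08^1·0.92^34 = 0.1644160
  k=2: C(35,2)·0.08^2·0.92^33 = 0.2430498
  k=3: C(35,3)·0.08^3·0.92^32 = 0.2324824
  k=4: C(35,4)·0.08^4·0.92^31 = 0.1617269
P(X ≤ 4) = 0.8556975

0.85570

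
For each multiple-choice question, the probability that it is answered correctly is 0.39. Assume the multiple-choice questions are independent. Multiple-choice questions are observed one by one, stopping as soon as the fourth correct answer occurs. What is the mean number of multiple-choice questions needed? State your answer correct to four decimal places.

10.2564

Y = total multiple-choice questions until the fourth success; negative binomial with r=4, p=0.39.
E[Y] = r / p = 4 / 0.39 = 10.256410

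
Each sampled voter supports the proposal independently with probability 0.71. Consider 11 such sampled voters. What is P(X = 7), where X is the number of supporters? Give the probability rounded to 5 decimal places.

X ~ Binomial(n=11, p=0.71).
P(X=7) = C(11,7) · p^7 · (1−p)^4
= 330 · 0.090951 · 0.0070728 = 0.2122826

0.21228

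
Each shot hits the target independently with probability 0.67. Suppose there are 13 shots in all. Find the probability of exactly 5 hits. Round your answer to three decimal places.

0.024

X ~ Binomial(n=13, p=0.67).
P(X=5) = C(13,5) · p^5 · (1−p)^8
= 1287 · 0.13501 · 0.00014064 = 0.02444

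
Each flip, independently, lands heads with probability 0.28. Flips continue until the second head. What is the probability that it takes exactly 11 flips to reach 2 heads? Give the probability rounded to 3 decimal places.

0.041

Y = trial on which the second success occurs; negative binomial, r=2, p=0.28.
P(Y=11) = C(10,1) · p^2 · (1−p)^9
= 10 · 0.0784 · 0.051999 = 0.04077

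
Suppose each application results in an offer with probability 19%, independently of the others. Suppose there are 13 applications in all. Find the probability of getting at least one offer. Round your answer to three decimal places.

0.935

P(at least one) = 1 − P(none) = 1 − (1 − 0.19)^13
= 1 − 0.06461 = 0.93539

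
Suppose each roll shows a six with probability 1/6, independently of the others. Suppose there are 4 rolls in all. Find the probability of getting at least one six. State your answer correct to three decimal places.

P(at least one) = 1 − P(none) = 1 − (1 − 0.166667)^4
= 1 − 0.48225 = 0.51775

0.518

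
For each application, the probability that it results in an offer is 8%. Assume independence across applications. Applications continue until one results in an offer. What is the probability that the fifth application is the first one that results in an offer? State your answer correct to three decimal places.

Geometric (trials to first success), p = 0.08.
P(Y = 5) = (1−p)^4 · p = 0.71639 · 0.08 = 0.05731

0.057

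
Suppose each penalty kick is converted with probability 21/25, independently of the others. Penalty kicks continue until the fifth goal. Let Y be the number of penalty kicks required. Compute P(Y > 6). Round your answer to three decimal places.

Needing more than 6 penalty kicks ⇔ fewer than 5 successes in the first 6. With X ~ Binomial(6, 0.84), P(Y > 6) = P(X ≤ 4).
  k=0: C(6,0)·0.84^0·0.16^6 = 0.00002
  k=1: C(6,1)·0.84^1·0.16^5 = 0.00053
  k=2: C(6,2)·0.84^2·0.16^4 = 0.00694
  k=3: C(6,3)·0.84^3·0.16^3 = 0.04855
  k=4: C(6,4)·0.84^4·0.16^2 = 0.19118
P(X ≤ 4) = 0.24722

0.247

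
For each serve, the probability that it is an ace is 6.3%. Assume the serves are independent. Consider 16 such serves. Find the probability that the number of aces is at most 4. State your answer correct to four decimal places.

0.9976

X ~ Binomial(16, 0.063); P(X ≤ 4) = Σ C(16,k) p^k (1−p)^(16−k) over k:
  k=0: C(16,0)·0.063^0·0.937^16 = 0.353048
  k=1: C(16,1)·0.063^1·0.937^15 = 0.379800
  k=2: C(16,2)·0.063^2·0.937^14 = 0.191521
  k=3: C(16,3)·0.063^3·0.937^13 = 0.060093
  k=4: C(16,4)·0.063^4·0.937^12 = 0.013131
Total = 0.997593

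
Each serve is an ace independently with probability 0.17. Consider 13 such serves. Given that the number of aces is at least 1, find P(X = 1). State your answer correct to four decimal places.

0.2592

X ~ Binomial(13, 0.17). Want P(X=1 | X≥1) = P(X=1) / P(X≥1).
P(X=1) = C(13,1)·0.17^1·0.83^12 = 0.236227
P(X≥1) = 1 − 0.088719 = 0.911281
Ratio = 0.236227 / 0.911281 = 0.259225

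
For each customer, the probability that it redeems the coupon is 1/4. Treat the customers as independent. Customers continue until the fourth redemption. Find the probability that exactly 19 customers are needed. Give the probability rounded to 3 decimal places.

0.043

Y = trial on which the fourth success occurs; negative binomial, r=4, p=0.25.
P(Y=19) = C(18,3) · p^4 · (1−p)^15
= 816 · 0.0039062 · 0.013363 = 0.04260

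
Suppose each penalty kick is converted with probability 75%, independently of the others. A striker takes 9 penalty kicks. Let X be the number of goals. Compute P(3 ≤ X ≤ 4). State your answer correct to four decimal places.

X ~ Binomial(9, 0.75); P(3 ≤ X ≤ 4) = Σ C(9,k) p^k (1−p)^(9−k) over k:
  k=3: C(9,3)·0.75^3·0.25^6 = 0.008652
  k=4: C(9,4)·0.75^4·0.25^5 = 0.038933
Total = 0.047585

0.0476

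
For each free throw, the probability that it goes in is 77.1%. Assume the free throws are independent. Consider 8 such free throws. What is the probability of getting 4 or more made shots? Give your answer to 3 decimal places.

X ~ Binomial(8, 0.771); P(X ≥ 4) = Σ C(8,k) p^k (1−p)^(8−k) over k:
  k=4: C(8,4)·0.771^4·0.229^4 = 0.06802
  k=5: C(8,5)·0.771^5·0.229^3 = 0.18322
  k=6: C(8,6)·0.771^6·0.229^2 = 0.30843
  k=7: C(8,7)·0.771^7·0.229^1 = 0.29669
  k=8: C(8,8)·0.771^8·0.229^0 = 0.12486
Total = 0.98123

0.981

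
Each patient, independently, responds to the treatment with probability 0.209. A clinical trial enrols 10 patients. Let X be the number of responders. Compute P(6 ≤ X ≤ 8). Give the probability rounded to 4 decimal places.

X ~ Binomial(10, 0.209); P(6 ≤ X ≤ 8) = Σ C(10,k) p^k (1−p)^(10−k) over k:
  k=6: C(10,6)·0.209^6·0.791^4 = 0.006852
  k=7: C(10,7)·0.209^7·0.791^3 = 0.001035
  k=8: C(10,8)·0.209^8·0.791^2 = 0.000103
Total = 0.007989

0.0080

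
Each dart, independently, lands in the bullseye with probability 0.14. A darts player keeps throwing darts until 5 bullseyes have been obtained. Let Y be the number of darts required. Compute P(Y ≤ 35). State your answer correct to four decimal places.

Finishing within 35 darts ⇔ at least 5 successes in the first 35. With X ~ Binomial(35, 0.14), P(Y ≤ 35) = 1 − P(X ≤ 4).
  k=0: C(35,0)·0.14^0·0.86^35 = 0.005099
  k=1: C(35,1)·0.14^1·0.86^34 = 0.029050
  k=2: C(35,2)·0.14^2·0.86^33 = 0.080394
  k=3: C(35,3)·0.14^3·0.86^32 = 0.143961
  k=4: C(35,4)·0.14^4·0.86^31 = 0.187484
1 − 0.445987 = 0.554013

0.5540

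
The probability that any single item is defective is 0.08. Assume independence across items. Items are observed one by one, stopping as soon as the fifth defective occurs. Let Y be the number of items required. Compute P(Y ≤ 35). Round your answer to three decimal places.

Finishing within 35 items ⇔ at least 5 successes in the first 35. With X ~ Binomial(35, 0.08), P(Y ≤ 35) = 1 − P(X ≤ 4).
  k=0: C(35,0)·0.08^0·0.92^35 = 0.05402
  k=1: C(35,1)·0.08^1·0.92^34 = 0.16442
  k=2: C(35,2)·0.08^2·0.92^33 = 0.24305
  k=3: C(35,3)·0.08^3·0.92^32 = 0.23248
  k=4: C(35,4)·0.08^4·0.92^31 = 0.16173
1 − 0.85570 = 0.14430

0.144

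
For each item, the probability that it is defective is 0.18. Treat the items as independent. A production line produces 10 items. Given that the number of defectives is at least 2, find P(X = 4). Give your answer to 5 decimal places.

X ~ Binomial(10, 0.18). Want P(X=4 | X≥2) = P(X=4) / P(X≥2).
P(X=4) = C(10,4)·0.18^4·0.82^6 = 0.0670181
P(X≥2) = 1 − 0.1374480 − 0.3017152 = 0.5608368
Ratio = 0.0670181 / 0.5608368 = 0.1194967

0.11950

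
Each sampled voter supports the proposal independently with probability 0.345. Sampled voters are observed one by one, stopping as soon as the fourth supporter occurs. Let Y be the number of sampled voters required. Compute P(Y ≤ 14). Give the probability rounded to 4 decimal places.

0.7678

Finishing within 14 sampled voters ⇔ at least 4 successes in the first 14. With X ~ Binomial(14, 0.345), P(Y ≤ 14) = 1 − P(X ≤ 3).
  k=0: C(14,0)·0.345^0·0.655^14 = 0.002675
  k=1: C(14,1)·0.345^1·0.655^13 = 0.019728
  k=2: C(14,2)·0.345^2·0.655^12 = 0.067542
  k=3: C(14,3)·0.345^3·0.655^11 = 0.142303
1 − 0.232248 = 0.767752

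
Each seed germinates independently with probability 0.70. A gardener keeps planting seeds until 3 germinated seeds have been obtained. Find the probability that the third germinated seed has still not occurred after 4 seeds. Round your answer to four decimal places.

0.3483

Needing more than 4 seeds ⇔ fewer than 3 successes in the first 4. With X ~ Binomial(4, 0.70), P(Y > 4) = P(X ≤ 2).
  k=0: C(4,0)·0.70^0·0.30^4 = 0.008100
  k=1: C(4,1)·0.70^1·0.30^3 = 0.075600
  k=2: C(4,2)·0.70^2·0.30^2 = 0.264600
P(X ≤ 2) = 0.348300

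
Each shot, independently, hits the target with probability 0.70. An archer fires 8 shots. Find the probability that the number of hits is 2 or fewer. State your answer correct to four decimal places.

0.0113

X ~ Binomial(8, 0.70); P(X ≤ 2) = Σ C(8,k) p^k (1−p)^(8−k) over k:
  k=0: C(8,0)·0.70^0·0.30^8 = 0.000066
  k=1: C(8,1)·0.70^1·0.30^7 = 0.001225
  k=2: C(8,2)·0.70^2·0.30^6 = 0.010002
Total = 0.011292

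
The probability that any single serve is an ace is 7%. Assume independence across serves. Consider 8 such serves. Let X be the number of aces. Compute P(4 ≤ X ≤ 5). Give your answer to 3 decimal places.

0.001

X ~ Binomial(8, 0.07); P(4 ≤ X ≤ 5) = Σ C(8,k) p^k (1−p)^(8−k) over k:
  k=4: C(8,4)·0.07^4·0.93^4 = 0.00126
  k=5: C(8,5)·0.07^5·0.93^3 = 0.00008
Total = 0.00133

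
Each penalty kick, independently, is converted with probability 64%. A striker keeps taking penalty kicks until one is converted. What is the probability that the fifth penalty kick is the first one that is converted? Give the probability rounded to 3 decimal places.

0.011

Geometric (trials to first success), p = 0.64.
P(Y = 5) = (1−p)^4 · p = 0.016796 · 0.64 = 0.01075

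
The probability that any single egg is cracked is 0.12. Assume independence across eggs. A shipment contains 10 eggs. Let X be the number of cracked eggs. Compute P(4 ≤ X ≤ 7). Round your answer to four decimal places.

0.0239

X ~ Binomial(10, 0.12); P(4 ≤ X ≤ 7) = Σ C(10,k) p^k (1−p)^(10−k) over k:
  k=4: C(10,4)·0.12^4·0.88^6 = 0.020223
  k=5: C(10,5)·0.12^5·0.88^5 = 0.003309
  k=6: C(10,6)·0.12^6·0.88^4 = 0.000376
  k=7: C(10,7)·0.12^7·0.88^3 = 0.000029
Total = 0.023937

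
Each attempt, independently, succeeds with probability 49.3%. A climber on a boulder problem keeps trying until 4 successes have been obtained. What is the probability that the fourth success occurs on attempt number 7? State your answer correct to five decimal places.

Y = trial on which the fourth success occurs; negative binomial, r=4, p=0.493.
P(Y=7) = C(6,3) · p^4 · (1−p)^3
= 20 · 0.059073 · 0.13032 = 0.1539719

0.15397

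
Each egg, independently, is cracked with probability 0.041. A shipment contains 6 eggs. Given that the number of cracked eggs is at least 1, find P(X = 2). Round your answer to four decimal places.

0.0960

X ~ Binomial(6, 0.041). Want P(X=2 | X≥1) = P(X=2) / P(X≥1).
P(X=2) = C(6,2)·0.041^2·0.959^4 = 0.021327
P(X≥1) = 1 − 0.777878 = 0.222122
Ratio = 0.021327 / 0.222122 = 0.096016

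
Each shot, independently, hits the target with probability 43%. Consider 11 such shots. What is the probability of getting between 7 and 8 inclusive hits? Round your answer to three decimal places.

0.130

X ~ Binomial(11, 0.43); P(7 ≤ X ≤ 8) = Σ C(11,k) p^k (1−p)^(11−k) over k:
  k=7: C(11,7)·0.43^7·0.57^4 = 0.09469
  k=8: C(11,8)·0.43^8·0.57^3 = 0.03572
Total = 0.13040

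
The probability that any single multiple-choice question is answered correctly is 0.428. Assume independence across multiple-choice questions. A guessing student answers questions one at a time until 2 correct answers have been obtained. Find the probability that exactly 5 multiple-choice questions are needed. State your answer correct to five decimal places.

Y = trial on which the second success occurs; negative binomial, r=2, p=0.428.
P(Y=5) = C(4,1) · p^2 · (1−p)^3
= 4 · 0.18318 · 0.18715 = 0.1371310

0.13713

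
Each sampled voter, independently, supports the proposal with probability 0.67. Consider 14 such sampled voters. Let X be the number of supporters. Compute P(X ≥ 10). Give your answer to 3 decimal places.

0.486

X ~ Binomial(14, 0.67); P(X ≥ 10) = Σ C(14,k) p^k (1−p)^(14−k) over k:
  k=10: C(14,10)·0.67^10·0.33^4 = 0.21639
  k=11: C(14,11)·0.67^11·0.33^3 = 0.15976
  k=12: C(14,12)·0.67^12·0.33^2 = 0.08109
  k=13: C(14,13)·0.67^13·0.33^1 = 0.02533
  k=14: C(14,14)·0.67^14·0.33^0 = 0.00367
Total = 0.48624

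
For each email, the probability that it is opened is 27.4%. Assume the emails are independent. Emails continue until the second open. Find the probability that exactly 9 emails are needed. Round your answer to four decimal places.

0.0638

Y = trial on which the second success occurs; negative binomial, r=2, p=0.274.
P(Y=9) = C(8,1) · p^2 · (1−p)^7
= 8 · 0.075076 · 0.10631 = 0.063848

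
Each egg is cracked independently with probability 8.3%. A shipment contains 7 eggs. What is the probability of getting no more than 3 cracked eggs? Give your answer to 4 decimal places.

X ~ Binomial(7, 0.083); P(X ≤ 3) = Σ C(7,k) p^k (1−p)^(7−k) over k:
  k=0: C(7,0)·0.083^0·0.917^7 = 0.545237
  k=1: C(7,1)·0.083^1·0.917^6 = 0.345456
  k=2: C(7,2)·0.083^2·0.917^5 = 0.093804
  k=3: C(7,3)·0.083^3·0.917^4 = 0.014151
Total = 0.998647

0.9986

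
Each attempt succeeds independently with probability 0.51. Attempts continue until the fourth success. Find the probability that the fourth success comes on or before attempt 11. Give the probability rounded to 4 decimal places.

Finishing within 11 attempts ⇔ at least 4 successes in the first 11. With X ~ Binomial(11, 0.51), P(Y ≤ 11) = 1 − P(X ≤ 3).
  k=0: C(11,0)·0.51^0·0.49^11 = 0.000391
  k=1: C(11,1)·0.51^1·0.49^10 = 0.004476
  k=2: C(11,2)·0.51^2·0.49^9 = 0.023295
  k=3: C(11,3)·0.51^3·0.49^8 = 0.072738
1 − 0.100901 = 0.899099

0.8991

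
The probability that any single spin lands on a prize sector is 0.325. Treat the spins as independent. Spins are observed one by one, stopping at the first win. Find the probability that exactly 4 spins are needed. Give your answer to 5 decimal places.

0.09995

Geometric (trials to first success), p = 0.325.
P(Y = 4) = (1−p)^3 · p = 0.30755 · 0.325 = 0.0999527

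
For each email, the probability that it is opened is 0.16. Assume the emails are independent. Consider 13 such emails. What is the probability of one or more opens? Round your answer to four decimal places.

0.8963

P(at least one) = 1 − P(none) = 1 − (1 − 0.16)^13
= 1 − 0.103665 = 0.896335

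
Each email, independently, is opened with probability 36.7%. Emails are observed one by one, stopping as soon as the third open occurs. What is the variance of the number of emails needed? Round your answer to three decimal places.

Y = total emails until the third success; negative binomial with r=3, p=0.367.
Var(Y) = r(1−p)/p² = 3·0.633 / 0.367² = 14.09915

14.099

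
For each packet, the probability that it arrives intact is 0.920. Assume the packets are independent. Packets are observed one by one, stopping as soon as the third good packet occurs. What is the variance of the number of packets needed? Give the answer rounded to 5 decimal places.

0.28355

Y = total packets until the third success; negative binomial with r=3, p=0.92.
Var(Y) = r(1−p)/p² = 3·0.08 / 0.92² = 0.2835539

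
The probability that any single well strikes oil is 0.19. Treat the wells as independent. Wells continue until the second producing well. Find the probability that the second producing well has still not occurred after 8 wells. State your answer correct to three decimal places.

Needing more than 8 wells ⇔ fewer than 2 successes in the first 8. With X ~ Binomial(8, 0.19), P(Y > 8) = P(X ≤ 1).
  k=0: C(8,0)·0.19^0·0.81^8 = 0.18530
  k=1: C(8,1)·0.19^1·0.81^7 = 0.34773
P(X ≤ 1) = 0.53303

0.533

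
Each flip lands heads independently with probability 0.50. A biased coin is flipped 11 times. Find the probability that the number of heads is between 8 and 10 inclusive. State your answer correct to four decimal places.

X ~ Binomial(11, 0.50); P(8 ≤ X ≤ 10) = Σ C(11,k) p^k (1−p)^(11−k) over k:
  k=8: C(11,8)·0.50^8·0.50^3 = 0.080566
  k=9: C(11,9)·0.50^9·0.50^2 = 0.026855
  k=10: C(11,10)·0.50^10·0.50^1 = 0.005371
Total = 0.112793

0.1128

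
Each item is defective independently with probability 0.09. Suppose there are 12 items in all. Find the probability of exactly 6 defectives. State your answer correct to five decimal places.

0.00028

X ~ Binomial(n=12, p=0.09).
P(X=6) = C(12,6) · p^6 · (1−p)^6
= 924 · 5.3144e-07 · 0.56787 = 0.0002789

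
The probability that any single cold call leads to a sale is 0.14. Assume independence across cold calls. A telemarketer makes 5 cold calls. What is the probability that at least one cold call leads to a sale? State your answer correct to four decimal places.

P(at least one) = 1 − P(none) = 1 − (1 − 0.14)^5
= 1 − 0.470427 = 0.529573

0.5296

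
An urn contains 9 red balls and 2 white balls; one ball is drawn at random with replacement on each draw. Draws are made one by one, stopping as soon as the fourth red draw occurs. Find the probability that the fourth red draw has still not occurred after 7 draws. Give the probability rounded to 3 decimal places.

Needing more than 7 draws ⇔ fewer than 4 successes in the first 7. With X ~ Binomial(7, 0.818182), P(Y > 7) = P(X ≤ 3).
  k=0: C(7,0)·0.818182^0·0.181818^7 = 0.00001
  k=1: C(7,1)·0.818182^1·0.181818^6 = 0.00021
  k=2: C(7,2)·0.818182^2·0.181818^5 = 0.00279
  k=3: C(7,3)·0.818182^3·0.181818^4 = 0.02095
P(X ≤ 3) = 0.02396

0.024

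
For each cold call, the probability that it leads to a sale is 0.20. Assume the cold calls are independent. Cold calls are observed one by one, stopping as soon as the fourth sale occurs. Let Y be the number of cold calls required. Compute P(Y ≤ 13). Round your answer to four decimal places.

Finishing within 13 cold calls ⇔ at least 4 successes in the first 13. With X ~ Binomial(13, 0.20), P(Y ≤ 13) = 1 − P(X ≤ 3).
  k=0: C(13,0)·0.20^0·0.80^13 = 0.054976
  k=1: C(13,1)·0.20^1·0.80^12 = 0.178671
  k=2: C(13,2)·0.20^2·0.80^11 = 0.268006
  k=3: C(13,3)·0.20^3·0.80^10 = 0.245672
1 − 0.747324 = 0.252676

0.2527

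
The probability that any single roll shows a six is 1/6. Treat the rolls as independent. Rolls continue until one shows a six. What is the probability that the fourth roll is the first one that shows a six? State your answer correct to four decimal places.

0.0965

Geometric (trials to first success), p = 0.166667.
P(Y = 4) = (1−p)^3 · p = 0.5787 · 0.166667 = 0.096451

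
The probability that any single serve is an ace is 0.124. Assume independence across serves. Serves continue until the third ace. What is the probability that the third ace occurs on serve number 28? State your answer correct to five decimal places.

0.02444

Y = trial on which the third success occurs; negative binomial, r=3, p=0.124.
P(Y=28) = C(27,2) · p^3 · (1−p)^25
= 351 · 0.0019066 · 0.036526 = 0.0244441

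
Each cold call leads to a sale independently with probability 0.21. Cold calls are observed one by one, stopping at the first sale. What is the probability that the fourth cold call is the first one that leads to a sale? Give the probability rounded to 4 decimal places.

0.1035

Geometric (trials to first success), p = 0.21.
P(Y = 4) = (1−p)^3 · p = 0.49304 · 0.21 = 0.103538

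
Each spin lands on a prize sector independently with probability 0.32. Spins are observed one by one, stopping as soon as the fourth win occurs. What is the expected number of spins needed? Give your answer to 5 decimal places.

Y = total spins until the fourth success; negative binomial with r=4, p=0.32.
E[Y] = r / p = 4 / 0.32 = 12.5000000

12.50000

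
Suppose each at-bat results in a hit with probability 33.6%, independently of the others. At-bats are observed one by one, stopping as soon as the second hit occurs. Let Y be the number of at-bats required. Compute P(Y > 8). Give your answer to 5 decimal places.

0.19076

Needing more than 8 at-bats ⇔ fewer than 2 successes in the first 8. With X ~ Binomial(8, 0.336), P(Y > 8) = P(X ≤ 1).
  k=0: C(8,0)·0.336^0·0.664^8 = 0.0377872
  k=1: C(8,1)·0.336^1·0.664^7 = 0.1529698
P(X ≤ 1) = 0.1907570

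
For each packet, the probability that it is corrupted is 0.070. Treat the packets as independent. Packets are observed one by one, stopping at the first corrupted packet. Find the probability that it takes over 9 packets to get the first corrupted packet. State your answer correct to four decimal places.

0.5204

Y = number of packets to the first success; geometric, p = 0.07.
P(Y > 9) = P(first 9 all fail) = (1−p)^9 = 0.520411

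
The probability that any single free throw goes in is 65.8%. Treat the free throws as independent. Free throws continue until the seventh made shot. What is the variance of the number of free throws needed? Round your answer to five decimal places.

Y = total free throws until the seventh success; negative binomial with r=7, p=0.658.
Var(Y) = r(1−p)/p² = 7·0.342 / 0.658² = 5.5293281

5.52933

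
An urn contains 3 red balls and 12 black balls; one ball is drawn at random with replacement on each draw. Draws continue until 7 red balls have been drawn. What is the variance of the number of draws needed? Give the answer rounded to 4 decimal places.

Y = total draws until the seventh success; negative binomial with r=7, p=0.20.
Var(Y) = r(1−p)/p² = 7·0.80 / 0.20² = 140.000000

140.0000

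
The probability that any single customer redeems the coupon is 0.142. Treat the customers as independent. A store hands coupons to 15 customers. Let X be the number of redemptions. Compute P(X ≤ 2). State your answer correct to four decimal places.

0.6392

X ~ Binomial(15, 0.142); P(X ≤ 2) = Σ C(15,k) p^k (1−p)^(15−k) over k:
  k=0: C(15,0)·0.142^0·0.858^15 = 0.100533
  k=1: C(15,1)·0.142^1·0.858^14 = 0.249575
  k=2: C(15,2)·0.142^2·0.858^13 = 0.289135
Total = 0.639244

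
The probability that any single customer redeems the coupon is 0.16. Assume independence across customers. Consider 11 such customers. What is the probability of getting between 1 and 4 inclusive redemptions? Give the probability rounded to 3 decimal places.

0.832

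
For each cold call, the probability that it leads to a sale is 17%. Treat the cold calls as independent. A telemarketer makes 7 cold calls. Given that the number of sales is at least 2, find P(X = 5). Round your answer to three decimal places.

X ~ Binomial(7, 0.17). Want P(X=5 | X≥2) = P(X=5) / P(X≥2).
P(X=5) = C(7,5)·0.17^5·0.83^2 = 0.00205
P(X≥2) = 1 − 0.27136 − 0.38906 = 0.33958
Ratio = 0.00205 / 0.33958 = 0.00605

0.006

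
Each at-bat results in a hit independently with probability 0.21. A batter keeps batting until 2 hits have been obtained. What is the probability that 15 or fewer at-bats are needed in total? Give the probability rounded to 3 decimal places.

Finishing within 15 at-bats ⇔ at least 2 successes in the first 15. With X ~ Binomial(15, 0.21), P(Y ≤ 15) = 1 − P(X ≤ 1).
  k=0: C(15,0)·0.21^0·0.79^15 = 0.02913
  k=1: C(15,1)·0.21^1·0.79^14 = 0.11617
1 − 0.14530 = 0.85470

0.855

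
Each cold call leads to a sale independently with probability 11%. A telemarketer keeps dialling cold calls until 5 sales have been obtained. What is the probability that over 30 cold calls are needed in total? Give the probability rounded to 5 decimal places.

Needing more than 30 cold calls ⇔ fewer than 5 successes in the first 30. With X ~ Binomial(30, 0.11), P(Y > 30) = P(X ≤ 4).
  k=0: C(30,0)·0.11^0·0.89^30 = 0.0303180
  k=1: C(30,1)·0.11^1·0.89^29 = 0.1124150
  k=2: C(30,2)·0.11^2·0.89^28 = 0.2014628
  k=3: C(30,3)·0.11^3·0.89^27 = 0.2323990
  k=4: C(30,4)·0.11^4·0.89^26 = 0.1938834
P(X ≤ 4) = 0.7704782

0.77048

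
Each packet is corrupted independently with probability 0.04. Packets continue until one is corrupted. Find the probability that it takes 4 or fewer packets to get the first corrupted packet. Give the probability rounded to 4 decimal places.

0.1507

Y = number of packets to the first success; geometric, p = 0.04.
P(Y ≤ 4) = 1 − (1−p)^4 = 1 − 0.849347 = 0.150653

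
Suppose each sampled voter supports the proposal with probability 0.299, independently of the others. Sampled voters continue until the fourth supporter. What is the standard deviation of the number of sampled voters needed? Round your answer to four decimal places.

5.6004

Y = total sampled voters until the fourth success; negative binomial with r=4, p=0.299.
SD(Y) = √[r(1−p)/p²] = √(31.364302) = 5.600384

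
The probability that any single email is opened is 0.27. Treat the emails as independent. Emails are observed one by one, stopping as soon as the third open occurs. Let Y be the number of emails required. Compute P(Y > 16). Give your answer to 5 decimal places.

Needing more than 16 emails ⇔ fewer than 3 successes in the first 16. With X ~ Binomial(16, 0.27), P(Y > 16) = P(X ≤ 2).
  k=0: C(16,0)·0.27^0·0.73^16 = 0.0065038
  k=1: C(16,1)·0.27^1·0.73^15 = 0.0384881
  k=2: C(16,2)·0.27^2·0.73^14 = 0.1067650
P(X ≤ 2) = 0.1517569

0.15176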